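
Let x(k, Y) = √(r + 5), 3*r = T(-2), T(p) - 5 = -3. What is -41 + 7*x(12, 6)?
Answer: -41 + 7*√51/3 ≈ -24.337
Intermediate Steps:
T(p) = 2 (T(p) = 5 - 3 = 2)
r = ⅔ (r = (⅓)*2 = ⅔ ≈ 0.66667)
x(k, Y) = √51/3 (x(k, Y) = √(⅔ + 5) = √(17/3) = √51/3)
-41 + 7*x(12, 6) = -41 + 7*(√51/3) = -41 + 7*√51/3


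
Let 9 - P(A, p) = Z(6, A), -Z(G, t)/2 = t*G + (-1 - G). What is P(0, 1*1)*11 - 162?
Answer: -217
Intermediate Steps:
Z(G, t) = 2 + 2*G - 2*G*t (Z(G, t) = -2*(t*G + (-1 - G)) = -2*(G*t + (-1 - G)) = -2*(-1 - G + G*t) = 2 + 2*G - 2*G*t)
P(A, p) = -5 + 12*A (P(A, p) = 9 - (2 + 2*6 - 2*6*A) = 9 - (2 + 12 - 12*A) = 9 - (14 - 12*A) = 9 + (-14 + 12*A) = -5 + 12*A)
P(0, 1*1)*11 - 162 = (-5 + 12*0)*11 - 162 = (-5 + 0)*11 - 162 = -5*11 - 162 = -55 - 162 = -217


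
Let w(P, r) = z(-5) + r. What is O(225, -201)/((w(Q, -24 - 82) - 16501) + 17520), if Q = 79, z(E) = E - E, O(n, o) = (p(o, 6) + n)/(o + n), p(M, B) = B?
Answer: 7/664 ≈ 0.010542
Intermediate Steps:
O(n, o) = (6 + n)/(n + o) (O(n, o) = (6 + n)/(o + n) = (6 + n)/(n + o))
z(E) = 0
w(P, r) = r (w(P, r) = 0 + r = r)
O(225, -201)/((w(Q, -24 - 82) - 16501) + 17520) = ((6 + 225)/(225 - 201))/(((-24 - 82) - 16501) + 17520) = (231/24)/((-106 - 16501) + 17520) = ((1/24)*231)/(-16607 + 17520) = (77/8)/913 = (77/8)*(1/913) = 7/664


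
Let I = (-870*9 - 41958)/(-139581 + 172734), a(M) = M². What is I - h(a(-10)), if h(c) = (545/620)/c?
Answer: -206994959/137032400 ≈ -1.5106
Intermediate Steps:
h(c) = 109/(124*c) (h(c) = (545*(1/620))/c = 109/(124*c))
I = -16596/11051 (I = (-7830 - 41958)/33153 = -49788*1/33153 = -16596/11051 ≈ -1.5018)
I - h(a(-10)) = -16596/11051 - 109/(124*((-10)²)) = -16596/11051 - 109/(124*100) = -16596/11051 - 1*109/12400 = -16596/11051 - 109/12400 = -206994959/137032400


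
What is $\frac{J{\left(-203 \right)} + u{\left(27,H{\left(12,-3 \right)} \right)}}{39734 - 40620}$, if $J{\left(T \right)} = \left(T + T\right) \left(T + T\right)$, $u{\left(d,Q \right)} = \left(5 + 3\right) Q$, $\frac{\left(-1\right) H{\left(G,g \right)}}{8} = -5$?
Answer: $- \frac{82578}{443} \approx -186.41$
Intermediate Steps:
$H{\left(G,g \right)} = 40$ ($H{\left(G,g \right)} = \left(-8\right) \left(-5\right) = 40$)
$u{\left(d,Q \right)} = 8 Q$
$J{\left(T \right)} = 4 T^{2}$ ($J{\left(T \right)} = 2 T 2 T = 4 T^{2}$)
$\frac{J{\left(-203 \right)} + u{\left(27,H{\left(12,-3 \right)} \right)}}{39734 - 40620} = \frac{4 \left(-203\right)^{2} + 8 \cdot 40}{39734 - 40620} = \frac{4 \cdot 41209 + 320}{-886} = \left(164836 + 320\right) \left(- \frac{1}{886}\right) = 165156 \left(- \frac{1}{886}\right) = - \frac{82578}{443}$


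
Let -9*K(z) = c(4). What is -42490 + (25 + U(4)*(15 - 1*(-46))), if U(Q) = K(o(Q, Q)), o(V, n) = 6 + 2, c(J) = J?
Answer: -382429/9 ≈ -42492.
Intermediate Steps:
o(V, n) = 8
K(z) = -4/9 (K(z) = -⅑*4 = -4/9)
U(Q) = -4/9
-42490 + (25 + U(4)*(15 - 1*(-46))) = -42490 + (25 - 4*(15 - 1*(-46))/9) = -42490 + (25 - 4*(15 + 46)/9) = -42490 + (25 - 4/9*61) = -42490 + (25 - 244/9) = -42490 - 19/9 = -382429/9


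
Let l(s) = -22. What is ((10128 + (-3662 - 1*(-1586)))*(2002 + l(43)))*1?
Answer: 15942960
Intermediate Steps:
((10128 + (-3662 - 1*(-1586)))*(2002 + l(43)))*1 = ((10128 + (-3662 - 1*(-1586)))*(2002 - 22))*1 = ((10128 + (-3662 + 1586))*1980)*1 = ((10128 - 2076)*1980)*1 = (8052*1980)*1 = 15942960*1 = 15942960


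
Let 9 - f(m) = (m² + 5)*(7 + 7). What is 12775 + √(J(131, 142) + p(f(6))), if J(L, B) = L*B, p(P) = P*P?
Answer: 12775 + √337827 ≈ 13356.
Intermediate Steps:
f(m) = -61 - 14*m² (f(m) = 9 - (m² + 5)*(7 + 7) = 9 - (5 + m²)*14 = 9 - (70 + 14*m²) = 9 + (-70 - 14*m²) = -61 - 14*m²)
p(P) = P²
J(L, B) = B*L
12775 + √(J(131, 142) + p(f(6))) = 12775 + √(142*131 + (-61 - 14*6²)²) = 12775 + √(18602 + (-61 - 14*36)²) = 12775 + √(18602 + (-61 - 504)²) = 12775 + √(18602 + (-565)²) = 12775 + √(18602 + 319225) = 12775 + √337827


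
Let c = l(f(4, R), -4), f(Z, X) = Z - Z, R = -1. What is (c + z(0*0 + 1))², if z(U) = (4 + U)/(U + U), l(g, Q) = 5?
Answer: 225/4 ≈ 56.250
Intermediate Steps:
f(Z, X) = 0
c = 5
z(U) = (4 + U)/(2*U) (z(U) = (4 + U)/((2*U)) = (4 + U)*(1/(2*U)) = (4 + U)/(2*U))
(c + z(0*0 + 1))² = (5 + (4 + (0*0 + 1))/(2*(0*0 + 1)))² = (5 + (4 + (0 + 1))/(2*(0 + 1)))² = (5 + (½)*(4 + 1)/1)² = (5 + (½)*1*5)² = (5 + 5/2)² = (15/2)² = 225/4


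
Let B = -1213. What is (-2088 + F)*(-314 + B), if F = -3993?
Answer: 9285687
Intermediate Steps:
(-2088 + F)*(-314 + B) = (-2088 - 3993)*(-314 - 1213) = -6081*(-1527) = 9285687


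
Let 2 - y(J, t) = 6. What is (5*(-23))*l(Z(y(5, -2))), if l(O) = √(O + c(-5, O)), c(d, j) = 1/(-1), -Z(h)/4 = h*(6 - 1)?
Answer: -115*√79 ≈ -1022.1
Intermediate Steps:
y(J, t) = -4 (y(J, t) = 2 - 1*6 = 2 - 6 = -4)
Z(h) = -20*h (Z(h) = -4*h*(6 - 1) = -4*h*5 = -20*h)
c(d, j) = -1
l(O) = √(-1 + O) (l(O) = √(O - 1) = √(-1 + O))
(5*(-23))*l(Z(y(5, -2))) = (5*(-23))*√(-1 - 20*(-4)) = -115*√(-1 + 80) = -115*√79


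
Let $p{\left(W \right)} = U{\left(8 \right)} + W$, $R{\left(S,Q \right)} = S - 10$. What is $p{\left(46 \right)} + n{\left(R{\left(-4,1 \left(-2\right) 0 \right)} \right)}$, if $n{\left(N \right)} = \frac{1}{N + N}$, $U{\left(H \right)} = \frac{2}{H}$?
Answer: $\frac{647}{14} \approx 46.214$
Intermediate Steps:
$R{\left(S,Q \right)} = -10 + S$
$n{\left(N \right)} = \frac{1}{2 N}$
$p{\left(W \right)} = \frac{1}{4} + W$ ($p{\left(W \right)} = \frac{2}{8} + W = 2 \cdot \frac{1}{8} + W = \frac{1}{4} + W$)
$p{\left(46 \right)} + n{\left(R{\left(-4,1 \left(-2\right) 0 \right)} \right)} = \left(\frac{1}{4} + 46\right) + \frac{1}{2 \left(-10 - 4\right)} = \frac{185}{4} + \frac{1}{2 \left(-14\right)} = \frac{185}{4} + \frac{1}{2} \left(- \frac{1}{14}\right) = \frac{185}{4} - \frac{1}{28} = \frac{647}{14}$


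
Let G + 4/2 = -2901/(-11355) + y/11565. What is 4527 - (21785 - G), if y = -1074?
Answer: -50368261549/2918235 ≈ -17260.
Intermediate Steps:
G = -5361919/2918235 (G = -2 + (-2901/(-11355) - 1074/11565) = -2 + (-2901*(-1/11355) - 1074*1/11565) = -2 + (967/3785 - 358/3855) = -2 + 474551/2918235 = -5361919/2918235 ≈ -1.8374)
4527 - (21785 - G) = 4527 - (21785 - 1*(-5361919/2918235)) = 4527 - (21785 + 5361919/2918235) = 4527 - 1*63579111394/2918235 = 4527 - 63579111394/2918235 = -50368261549/2918235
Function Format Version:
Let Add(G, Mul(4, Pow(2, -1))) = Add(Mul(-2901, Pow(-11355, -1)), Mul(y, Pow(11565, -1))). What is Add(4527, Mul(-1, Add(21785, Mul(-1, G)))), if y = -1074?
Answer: Rational(-50368261549, 2918235) ≈ -17260.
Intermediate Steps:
G = Rational(-5361919, 2918235) (G = Add(-2, Add(Mul(-2901, Pow(-11355, -1)), Mul(-1074, Pow(11565, -1)))) = Add(-2, Add(Mul(-2901, Rational(-1, 11355)), Mul(-1074, Rational(1, 11565)))) = Add(-2, Add(Rational(967, 3785), Rational(-358, 3855))) = Add(-2, Rational(474551, 2918235)) = Rational(-5361919, 2918235) ≈ -1.8374)
Add(4527, Mul(-1, Add(21785, Mul(-1, G)))) = Add(4527, Mul(-1, Add(21785, Mul(-1, Rational(-5361919, 2918235))))) = Add(4527, Mul(-1, Add(21785, Rational(5361919, 2918235)))) = Add(4527, Mul(-1, Rational(63579111394, 2918235))) = Add(4527, Rational(-63579111394, 2918235)) = Rational(-50368261549, 2918235)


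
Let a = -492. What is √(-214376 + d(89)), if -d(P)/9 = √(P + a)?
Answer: √(-214376 - 9*I*√403) ≈ 0.195 - 463.01*I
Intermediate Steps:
d(P) = -9*√(-492 + P) (d(P) = -9*√(P - 492) = -9*√(-492 + P))
√(-214376 + d(89)) = √(-214376 - 9*√(-492 + 89)) = √(-214376 - 9*I*√403)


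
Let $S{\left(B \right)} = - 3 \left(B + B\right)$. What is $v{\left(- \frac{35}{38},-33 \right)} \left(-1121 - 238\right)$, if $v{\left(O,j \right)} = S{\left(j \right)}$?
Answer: $-269082$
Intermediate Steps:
$S{\left(B \right)} = - 6 B$ ($S{\left(B \right)} = - 3 \cdot 2 B = - 6 B$)
$v{\left(O,j \right)} = - 6 j$
$v{\left(- \frac{35}{38},-33 \right)} \left(-1121 - 238\right) = \left(-6\right) \left(-33\right) \left(-1121 - 238\right) = 198 \left(-1359\right) = -269082$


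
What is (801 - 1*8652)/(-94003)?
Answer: 7851/94003 ≈ 0.083519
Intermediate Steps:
(801 - 1*8652)/(-94003) = (801 - 8652)*(-1/94003) = -7851*(-1/94003) = 7851/94003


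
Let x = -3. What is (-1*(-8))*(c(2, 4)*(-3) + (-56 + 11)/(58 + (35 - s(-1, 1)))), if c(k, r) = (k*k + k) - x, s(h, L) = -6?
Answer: -2416/11 ≈ -219.64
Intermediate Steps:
c(k, r) = 3 + k + k**2 (c(k, r) = (k*k + k) - 1*(-3) = (k**2 + k) + 3 = (k + k**2) + 3 = 3 + k + k**2)
(-1*(-8))*(c(2, 4)*(-3) + (-56 + 11)/(58 + (35 - s(-1, 1)))) = (-1*(-8))*((3 + 2 + 2**2)*(-3) + (-56 + 11)/(58 + (35 - 1*(-6)))) = 8*((3 + 2 + 4)*(-3) - 45/(58 + (35 + 6))) = 8*(9*(-3) - 45/(58 + 41)) = 8*(-27 - 45/99) = 8*(-27 - 45*1/99) = 8*(-27 - 5/11) = 8*(-302/11) = -2416/11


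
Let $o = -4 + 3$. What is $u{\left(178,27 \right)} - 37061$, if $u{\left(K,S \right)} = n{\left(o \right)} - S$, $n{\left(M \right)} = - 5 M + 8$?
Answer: $-37075$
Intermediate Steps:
$o = -1$
$n{\left(M \right)} = 8 - 5 M$
$u{\left(K,S \right)} = 13 - S$ ($u{\left(K,S \right)} = \left(8 - -5\right) - S = \left(8 + 5\right) - S = 13 - S$)
$u{\left(178,27 \right)} - 37061 = \left(13 - 27\right) - 37061 = -14 - 37061 = -37075$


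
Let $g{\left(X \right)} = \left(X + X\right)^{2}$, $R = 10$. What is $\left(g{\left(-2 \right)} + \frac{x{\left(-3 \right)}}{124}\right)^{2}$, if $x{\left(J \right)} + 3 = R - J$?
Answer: $\frac{994009}{3844} \approx 258.59$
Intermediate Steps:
$x{\left(J \right)} = 7 - J$ ($x{\left(J \right)} = -3 - \left(-10 + J\right) = 7 - J$)
$g{\left(X \right)} = 4 X^{2}$ ($g{\left(X \right)} = \left(2 X\right)^{2} = 4 X^{2}$)
$\left(g{\left(-2 \right)} + \frac{x{\left(-3 \right)}}{124}\right)^{2} = \left(4 \left(-2\right)^{2} + \frac{7 - -3}{124}\right)^{2} = \left(4 \cdot 4 + \left(7 + 3\right) \frac{1}{124}\right)^{2} = \left(16 + 10 \cdot \frac{1}{124}\right)^{2} = \left(16 + \frac{5}{62}\right)^{2} = \left(\frac{997}{62}\right)^{2} = \frac{994009}{3844}$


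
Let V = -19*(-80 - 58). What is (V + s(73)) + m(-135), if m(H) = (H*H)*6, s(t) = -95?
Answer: 111877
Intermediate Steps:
m(H) = 6*H² (m(H) = H²*6 = 6*H²)
V = 2622 (V = -19*(-138) = 2622)
(V + s(73)) + m(-135) = (2622 - 95) + 6*(-135)² = 2527 + 6*18225 = 2527 + 109350 = 111877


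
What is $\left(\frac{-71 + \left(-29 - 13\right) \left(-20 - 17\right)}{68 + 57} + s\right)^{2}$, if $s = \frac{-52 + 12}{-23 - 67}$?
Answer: $\frac{191739409}{1265625} \approx 151.5$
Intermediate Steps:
$s = \frac{4}{9}$ ($s = - \frac{40}{-90} = \left(-40\right) \left(- \frac{1}{90}\right) = \frac{4}{9} \approx 0.44444$)
$\left(\frac{-71 + \left(-29 - 13\right) \left(-20 - 17\right)}{68 + 57} + s\right)^{2} = \left(\frac{-71 + \left(-29 - 13\right) \left(-20 - 17\right)}{68 + 57} + \frac{4}{9}\right)^{2} = \left(\frac{-71 - -1554}{125} + \frac{4}{9}\right)^{2} = \left(\left(-71 + 1554\right) \frac{1}{125} + \frac{4}{9}\right)^{2} = \left(1483 \cdot \frac{1}{125} + \frac{4}{9}\right)^{2} = \left(\frac{1483}{125} + \frac{4}{9}\right)^{2} = \left(\frac{13847}{1125}\right)^{2} = \frac{191739409}{1265625}$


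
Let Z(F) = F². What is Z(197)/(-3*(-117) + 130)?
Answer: 38809/481 ≈ 80.684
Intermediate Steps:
Z(197)/(-3*(-117) + 130) = 197²/(-3*(-117) + 130) = 38809/(351 + 130) = 38809/481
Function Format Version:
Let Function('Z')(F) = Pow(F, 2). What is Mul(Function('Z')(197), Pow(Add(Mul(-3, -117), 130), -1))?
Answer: Rational(38809, 481) ≈ 80.684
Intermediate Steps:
Mul(Function('Z')(197), Pow(Add(Mul(-3, -117), 130), -1)) = Mul(Pow(197, 2), Pow(Add(Mul(-3, -117), 130), -1)) = Mul(38809, Pow(Add(351, 130), -1)) = Mul(38809, Pow(481, -1)) = Mul(38809, Rational(1, 481)) = Rational(38809, 481)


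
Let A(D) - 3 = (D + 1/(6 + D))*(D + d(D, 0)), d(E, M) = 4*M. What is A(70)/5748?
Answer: 186349/218424 ≈ 0.85315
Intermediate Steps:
A(D) = 3 + D*(D + 1/(6 + D)) (A(D) = 3 + (D + 1/(6 + D))*(D + 4*0) = 3 + (D + 1/(6 + D))*(D + 0) = 3 + (D + 1/(6 + D))*D = 3 + D*(D + 1/(6 + D)))
A(70)/5748 = ((18 + 70³ + 4*70 + 6*70²)/(6 + 70))/5748 = ((18 + 343000 + 280 + 6*4900)/76)*(1/5748) = ((18 + 343000 + 280 + 29400)/76)*(1/5748) = ((1/76)*372698)*(1/5748) = (186349/38)*(1/5748) = 186349/218424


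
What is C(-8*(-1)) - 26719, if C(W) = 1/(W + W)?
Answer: -427503/16 ≈ -26719.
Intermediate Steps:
C(W) = 1/(2*W)
C(-8*(-1)) - 26719 = 1/(2*((-8*(-1)))) - 26719 = (1/2)/8 - 26719 = (1/2)*(1/8) - 26719 = 1/16 - 26719 = -427503/16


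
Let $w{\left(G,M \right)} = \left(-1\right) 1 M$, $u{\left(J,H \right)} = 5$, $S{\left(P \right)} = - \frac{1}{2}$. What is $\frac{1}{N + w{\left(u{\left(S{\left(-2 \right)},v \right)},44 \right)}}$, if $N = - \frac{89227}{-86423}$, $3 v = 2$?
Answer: $- \frac{86423}{3713385} \approx -0.023273$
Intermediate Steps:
$v = \frac{2}{3}$ ($v = \frac{1}{3} \cdot 2 = \frac{2}{3} \approx 0.66667$)
$S{\left(P \right)} = - \frac{1}{2}$ ($S{\left(P \right)} = \left(-1\right) \frac{1}{2} = - \frac{1}{2}$)
$w{\left(G,M \right)} = - M$
$N = \frac{89227}{86423}$ ($N = \left(-89227\right) \left(- \frac{1}{86423}\right) = \frac{89227}{86423} \approx 1.0324$)
$\frac{1}{N + w{\left(u{\left(S{\left(-2 \right)},v \right)},44 \right)}} = \frac{1}{\frac{89227}{86423} - 44} = \frac{1}{- \frac{3713385}{86423}} = - \frac{86423}{3713385}$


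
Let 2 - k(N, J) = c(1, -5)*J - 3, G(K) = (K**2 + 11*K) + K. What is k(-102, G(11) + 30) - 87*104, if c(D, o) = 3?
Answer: -9892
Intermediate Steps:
G(K) = K**2 + 12*K
k(N, J) = 5 - 3*J (k(N, J) = 2 - (3*J - 3) = 2 - (-3 + 3*J) = 2 + (3 - 3*J) = 5 - 3*J)
k(-102, G(11) + 30) - 87*104 = (5 - 3*(11*(12 + 11) + 30)) - 87*104 = (5 - 3*(11*23 + 30)) - 9048 = (5 - 3*(253 + 30)) - 9048 = (5 - 3*283) - 9048 = (5 - 849) - 9048 = -844 - 9048 = -9892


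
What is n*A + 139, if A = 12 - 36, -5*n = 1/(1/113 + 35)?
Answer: 688033/4945 ≈ 139.14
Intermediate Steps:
n = -113/19780 (n = -1/(5*(1/113 + 35)) = -1/(5*3956/113) = -1/5*113/3956 = -113/19780 ≈ -0.0057128)
A = -24
n*A + 139 = -113/19780*(-24) + 139 = 678/4945 + 139 = 688033/4945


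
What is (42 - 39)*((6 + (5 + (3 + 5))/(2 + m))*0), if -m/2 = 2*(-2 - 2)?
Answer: 0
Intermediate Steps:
m = 16 (m = -4*(-2 - 2) = -4*(-4) = -2*(-8) = 16)
(42 - 39)*((6 + (5 + (3 + 5))/(2 + m))*0) = (42 - 39)*((6 + (5 + (3 + 5))/(2 + 16))*0) = 3*((6 + (5 + 8)/18)*0) = 3*((6 + 13*(1/18))*0) = 3*((6 + 13/18)*0) = 3*((121/18)*0) = 3*0 = 0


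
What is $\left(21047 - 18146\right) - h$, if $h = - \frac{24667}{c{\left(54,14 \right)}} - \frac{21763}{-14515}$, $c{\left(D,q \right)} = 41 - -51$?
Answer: $\frac{4229976689}{1335380} \approx 3167.6$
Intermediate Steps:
$c{\left(D,q \right)} = 92$ ($c{\left(D,q \right)} = 41 + 51 = 92$)
$h = - \frac{356039309}{1335380}$ ($h = - \frac{24667}{92} - \frac{21763}{-14515} = \left(-24667\right) \frac{1}{92} - - \frac{21763}{14515} = - \frac{24667}{92} + \frac{21763}{14515} = - \frac{356039309}{1335380} \approx -266.62$)
$\left(21047 - 18146\right) - h = \left(21047 - 18146\right) - - \frac{356039309}{1335380} = 2901 + \frac{356039309}{1335380} = \frac{4229976689}{1335380}$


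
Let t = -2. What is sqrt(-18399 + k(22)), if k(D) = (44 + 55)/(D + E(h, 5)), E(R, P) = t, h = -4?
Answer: I*sqrt(1839405)/10 ≈ 135.62*I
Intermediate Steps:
E(R, P) = -2
k(D) = 99/(-2 + D) (k(D) = (44 + 55)/(D - 2) = 99/(-2 + D))
sqrt(-18399 + k(22)) = sqrt(-18399 + 99/(-2 + 22)) = sqrt(-18399 + 99/20) = sqrt(-367881/20) = I*sqrt(1839405)/10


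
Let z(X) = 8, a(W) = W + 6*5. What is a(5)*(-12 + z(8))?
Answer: -140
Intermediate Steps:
a(W) = 30 + W (a(W) = W + 30 = 30 + W)
a(5)*(-12 + z(8)) = (30 + 5)*(-12 + 8) = 35*(-4) = -140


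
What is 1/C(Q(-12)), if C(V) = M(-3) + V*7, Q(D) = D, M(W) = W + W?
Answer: -1/90 ≈ -0.011111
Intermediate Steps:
M(W) = 2*W
C(V) = -6 + 7*V (C(V) = 2*(-3) + V*7 = -6 + 7*V)
1/C(Q(-12)) = 1/(-6 + 7*(-12)) = 1/(-6 - 84) = 1/(-90) = -1/90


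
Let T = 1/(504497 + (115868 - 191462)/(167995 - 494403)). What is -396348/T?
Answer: -8158423881373095/40801 ≈ -1.9996e+11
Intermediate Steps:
T = 163204/82335966185 (T = 1/(504497 - 75594/(-326408)) = 1/(504497 - 75594*(-1/326408)) = 1/(504497 + 37797/163204) = 1/(82335966185/163204) = 163204/82335966185 ≈ 1.9822e-6)
-396348/T = -396348/163204/82335966185 = -396348*82335966185/163204 = -8158423881373095/40801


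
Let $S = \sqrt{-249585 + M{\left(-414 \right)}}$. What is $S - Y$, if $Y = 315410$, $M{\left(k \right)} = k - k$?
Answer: $-315410 + i \sqrt{249585} \approx -3.1541 \cdot 10^{5} + 499.58 i$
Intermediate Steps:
$M{\left(k \right)} = 0$
$S = i \sqrt{249585}$ ($S = \sqrt{-249585 + 0} = \sqrt{-249585} = i \sqrt{249585} \approx 499.58 i$)
$S - Y = i \sqrt{249585} - 315410 = -315410 + i \sqrt{249585}$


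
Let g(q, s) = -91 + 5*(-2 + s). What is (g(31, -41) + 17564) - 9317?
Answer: 7941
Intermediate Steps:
g(q, s) = -101 + 5*s (g(q, s) = -91 + (-10 + 5*s) = -101 + 5*s)
(g(31, -41) + 17564) - 9317 = ((-101 + 5*(-41)) + 17564) - 9317 = ((-101 - 205) + 17564) - 9317 = (-306 + 17564) - 9317 = 17258 - 9317 = 7941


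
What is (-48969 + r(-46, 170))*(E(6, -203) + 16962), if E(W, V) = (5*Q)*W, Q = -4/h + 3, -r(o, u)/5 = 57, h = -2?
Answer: -842834448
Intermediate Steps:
r(o, u) = -285 (r(o, u) = -5*57 = -285)
Q = 5 (Q = -4/(-2) + 3 = -4*(-½) + 3 = 2 + 3 = 5)
E(W, V) = 25*W (E(W, V) = (5*5)*W = 25*W)
(-48969 + r(-46, 170))*(E(6, -203) + 16962) = (-48969 - 285)*(25*6 + 16962) = -49254*(150 + 16962) = -49254*17112 = -842834448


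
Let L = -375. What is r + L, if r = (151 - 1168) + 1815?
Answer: 423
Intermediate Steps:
r = 798 (r = -1017 + 1815 = 798)
r + L = 798 - 375 = 423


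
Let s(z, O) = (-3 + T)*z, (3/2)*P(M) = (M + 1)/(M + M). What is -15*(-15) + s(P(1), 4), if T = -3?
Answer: 221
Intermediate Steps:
P(M) = (1 + M)/(3*M) (P(M) = 2*((M + 1)/(M + M))/3 = 2*((1 + M)/((2*M)))/3 = 2*((1 + M)*(1/(2*M)))/3 = 2*((1 + M)/(2*M))/3 = (1 + M)/(3*M))
s(z, O) = -6*z (s(z, O) = (-3 - 3)*z = -6*z)
-15*(-15) + s(P(1), 4) = -15*(-15) - 2*(1 + 1)/1 = 225 - 2*2 = 225 - 6*2/3 = 225 - 4 = 221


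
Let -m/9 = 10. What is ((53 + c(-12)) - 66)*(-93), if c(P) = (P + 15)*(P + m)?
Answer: 29667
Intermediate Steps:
m = -90 (m = -9*10 = -90)
c(P) = (-90 + P)*(15 + P) (c(P) = (P + 15)*(P - 90) = (15 + P)*(-90 + P) = (-90 + P)*(15 + P))
((53 + c(-12)) - 66)*(-93) = ((53 + (-1350 + (-12)**2 - 75*(-12))) - 66)*(-93) = ((53 + (-1350 + 144 + 900)) - 66)*(-93) = ((53 - 306) - 66)*(-93) = (-253 - 66)*(-93) = -319*(-93) = 29667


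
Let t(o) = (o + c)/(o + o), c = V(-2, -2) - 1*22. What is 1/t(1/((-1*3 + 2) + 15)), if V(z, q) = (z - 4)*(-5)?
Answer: 2/113 ≈ 0.017699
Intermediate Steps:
V(z, q) = 20 - 5*z (V(z, q) = (-4 + z)*(-5) = 20 - 5*z)
c = 8 (c = (20 - 5*(-2)) - 1*22 = (20 + 10) - 22 = 30 - 22 = 8)
t(o) = (8 + o)/(2*o) (t(o) = (o + 8)/(o + o) = (8 + o)/((2*o)) = (8 + o)*(1/(2*o)) = (8 + o)/(2*o))
1/t(1/((-1*3 + 2) + 15)) = 1/((8 + 1/((-1*3 + 2) + 15))/(2*(1/((-1*3 + 2) + 15)))) = 1/((8 + 1/((-3 + 2) + 15))/(2*(1/((-3 + 2) + 15)))) = 1/((8 + 1/(-1 + 15))/(2*(1/(-1 + 15)))) = 1/((8 + 1/14)/(2*(1/14))) = 1/((½)*14*(113/14)) = 1/(113/2) = 2/113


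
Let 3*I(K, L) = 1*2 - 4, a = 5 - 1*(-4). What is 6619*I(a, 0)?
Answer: -13238/3 ≈ -4412.7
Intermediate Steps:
a = 9 (a = 5 + 4 = 9)
I(K, L) = -⅔ (I(K, L) = (1*2 - 4)/3 = (2 - 4)/3 = (⅓)*(-2) = -⅔)
6619*I(a, 0) = 6619*(-⅔) = -13238/3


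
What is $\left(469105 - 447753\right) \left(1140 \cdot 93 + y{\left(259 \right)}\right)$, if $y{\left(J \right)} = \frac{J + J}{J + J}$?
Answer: $2263760392$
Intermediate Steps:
$y{\left(J \right)} = 1$ ($y{\left(J \right)} = \frac{2 J}{2 J} = 2 J \frac{1}{2 J} = 1$)
$\left(469105 - 447753\right) \left(1140 \cdot 93 + y{\left(259 \right)}\right) = \left(469105 - 447753\right) \left(1140 \cdot 93 + 1\right) = 21352 \left(106020 + 1\right) = 21352 \cdot 106021 = 2263760392$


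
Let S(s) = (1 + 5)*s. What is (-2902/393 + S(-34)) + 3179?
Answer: 1166273/393 ≈ 2967.6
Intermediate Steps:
S(s) = 6*s
(-2902/393 + S(-34)) + 3179 = (-2902/393 + 6*(-34)) + 3179 = (-2902*1/393 - 204) + 3179 = (-2902/393 - 204) + 3179 = -83074/393 + 3179 = 1166273/393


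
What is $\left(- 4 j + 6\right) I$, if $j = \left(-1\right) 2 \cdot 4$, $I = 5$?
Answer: $190$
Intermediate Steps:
$j = -8$ ($j = \left(-2\right) 4 = -8$)
$\left(- 4 j + 6\right) I = \left(\left(-4\right) \left(-8\right) + 6\right) 5 = \left(32 + 6\right) 5 = 38 \cdot 5 = 190$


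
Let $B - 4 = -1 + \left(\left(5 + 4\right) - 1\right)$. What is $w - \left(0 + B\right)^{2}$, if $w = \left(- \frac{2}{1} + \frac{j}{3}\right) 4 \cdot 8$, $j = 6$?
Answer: $-121$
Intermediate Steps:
$B = 11$ ($B = 4 + \left(-1 + \left(\left(5 + 4\right) - 1\right)\right) = 4 + \left(-1 + \left(9 - 1\right)\right) = 4 + \left(-1 + 8\right) = 4 + 7 = 11$)
$w = 0$ ($w = \left(- \frac{2}{1} + \frac{6}{3}\right) 4 \cdot 8 = \left(\left(-2\right) 1 + 6 \cdot \frac{1}{3}\right) 4 \cdot 8 = \left(-2 + 2\right) 4 \cdot 8 = 0 \cdot 4 \cdot 8 = 0 \cdot 8 = 0$)
$w - \left(0 + B\right)^{2} = 0 - \left(0 + 11\right)^{2} = 0 - 11^{2} = 0 - 121 = -121$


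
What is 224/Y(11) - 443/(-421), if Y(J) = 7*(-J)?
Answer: -8599/4631 ≈ -1.8568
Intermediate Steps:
Y(J) = -7*J
224/Y(11) - 443/(-421) = 224/((-7*11)) - 443/(-421) = 224/(-77) - 443*(-1/421) = 224*(-1/77) + 443/421 = -32/11 + 443/421 = -8599/4631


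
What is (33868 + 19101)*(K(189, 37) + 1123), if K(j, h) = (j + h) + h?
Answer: 73415034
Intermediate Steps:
K(j, h) = j + 2*h (K(j, h) = (h + j) + h = j + 2*h)
(33868 + 19101)*(K(189, 37) + 1123) = (33868 + 19101)*((189 + 2*37) + 1123) = 52969*((189 + 74) + 1123) = 52969*(263 + 1123) = 52969*1386 = 73415034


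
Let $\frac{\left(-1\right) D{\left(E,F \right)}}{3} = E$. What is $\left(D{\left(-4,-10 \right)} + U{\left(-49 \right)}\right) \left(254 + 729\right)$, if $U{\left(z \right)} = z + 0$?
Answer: $-36371$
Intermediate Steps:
$U{\left(z \right)} = z$
$D{\left(E,F \right)} = - 3 E$
$\left(D{\left(-4,-10 \right)} + U{\left(-49 \right)}\right) \left(254 + 729\right) = \left(\left(-3\right) \left(-4\right) - 49\right) \left(254 + 729\right) = \left(12 - 49\right) 983 = \left(-37\right) 983 = -36371$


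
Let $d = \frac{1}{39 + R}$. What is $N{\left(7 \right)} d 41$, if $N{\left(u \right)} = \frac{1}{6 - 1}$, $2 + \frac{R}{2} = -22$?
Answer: $- \frac{41}{45} \approx -0.91111$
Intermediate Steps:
$R = -48$ ($R = -4 + 2 \left(-22\right) = -4 - 44 = -48$)
$N{\left(u \right)} = \frac{1}{5}$
$d = - \frac{1}{9}$ ($d = \frac{1}{39 - 48} = \frac{1}{-9} = - \frac{1}{9} \approx -0.11111$)
$N{\left(7 \right)} d 41 = \frac{1}{5} \left(- \frac{1}{9}\right) 41 = \left(- \frac{1}{45}\right) 41 = - \frac{41}{45}$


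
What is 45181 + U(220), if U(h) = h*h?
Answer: 93581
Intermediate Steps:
U(h) = h**2
45181 + U(220) = 45181 + 220**2 = 45181 + 48400 = 93581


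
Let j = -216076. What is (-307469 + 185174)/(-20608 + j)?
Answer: 122295/236684 ≈ 0.51670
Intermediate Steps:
(-307469 + 185174)/(-20608 + j) = (-307469 + 185174)/(-20608 - 216076) = -122295/(-236684) = -122295*(-1/236684) = 122295/236684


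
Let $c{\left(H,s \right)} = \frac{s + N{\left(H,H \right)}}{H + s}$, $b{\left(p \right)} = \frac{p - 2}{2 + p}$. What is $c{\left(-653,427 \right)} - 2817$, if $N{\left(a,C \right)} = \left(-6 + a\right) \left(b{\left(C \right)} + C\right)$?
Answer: $- \frac{694443151}{147126} \approx -4720.1$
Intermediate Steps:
$b{\left(p \right)} = \frac{-2 + p}{2 + p}$
$N{\left(a,C \right)} = \left(-6 + a\right) \left(C + \frac{-2 + C}{2 + C}\right)$ ($N{\left(a,C \right)} = \left(-6 + a\right) \left(\frac{-2 + C}{2 + C} + C\right) = \left(-6 + a\right) \left(C + \frac{-2 + C}{2 + C}\right)$)
$c{\left(H,s \right)} = \frac{s + \frac{12 - 6 H + H \left(-2 + H\right) + H \left(-6 + H\right) \left(2 + H\right)}{2 + H}}{H + s}$
$c{\left(-653,427 \right)} - 2817 = \frac{12 - -3918 - 653 \left(-2 - 653\right) + 427 \left(2 - 653\right) - 653 \left(-6 - 653\right) \left(2 - 653\right)}{\left(2 - 653\right) \left(-653 + 427\right)} - 2817 = \frac{12 + 3918 - -427715 + 427 \left(-651\right) - \left(-430327\right) \left(-651\right)}{\left(-651\right) \left(-226\right)} - 2817 = \left(- \frac{1}{651}\right) \left(- \frac{1}{226}\right) \left(12 + 3918 + 427715 - 277977 - 280142877\right) - 2817 = \left(- \frac{1}{651}\right) \left(- \frac{1}{226}\right) \left(-279989209\right) - 2817 = - \frac{279989209}{147126} - 2817 = - \frac{694443151}{147126}$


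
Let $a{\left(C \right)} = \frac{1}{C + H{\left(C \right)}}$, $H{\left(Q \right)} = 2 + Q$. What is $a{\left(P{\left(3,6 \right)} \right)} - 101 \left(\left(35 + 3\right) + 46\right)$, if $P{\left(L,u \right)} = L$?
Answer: $- \frac{67871}{8} \approx -8483.9$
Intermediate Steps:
$a{\left(C \right)} = \frac{1}{2 + 2 C}$ ($a{\left(C \right)} = \frac{1}{C + \left(2 + C\right)} = \frac{1}{2 + 2 C}$)
$a{\left(P{\left(3,6 \right)} \right)} - 101 \left(\left(35 + 3\right) + 46\right) = \frac{1}{2 \left(1 + 3\right)} - 101 \left(\left(35 + 3\right) + 46\right) = \frac{1}{2 \cdot 4} - 101 \left(38 + 46\right) = \frac{1}{2} \cdot \frac{1}{4} - 8484 = \frac{1}{8} - 8484 = - \frac{67871}{8}$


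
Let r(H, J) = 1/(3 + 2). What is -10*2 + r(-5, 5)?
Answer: -99/5 ≈ -19.800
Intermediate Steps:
r(H, J) = ⅕ (r(H, J) = 1/5 = ⅕)
-10*2 + r(-5, 5) = -10*2 + ⅕ = -20 + ⅕ = -99/5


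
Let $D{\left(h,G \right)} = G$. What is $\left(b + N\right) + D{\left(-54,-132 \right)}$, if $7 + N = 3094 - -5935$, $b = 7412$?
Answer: $16302$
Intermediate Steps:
$N = 9022$ ($N = -7 + \left(3094 - -5935\right) = -7 + \left(3094 + 5935\right) = -7 + 9029 = 9022$)
$\left(b + N\right) + D{\left(-54,-132 \right)} = \left(7412 + 9022\right) - 132 = 16434 - 132 = 16302$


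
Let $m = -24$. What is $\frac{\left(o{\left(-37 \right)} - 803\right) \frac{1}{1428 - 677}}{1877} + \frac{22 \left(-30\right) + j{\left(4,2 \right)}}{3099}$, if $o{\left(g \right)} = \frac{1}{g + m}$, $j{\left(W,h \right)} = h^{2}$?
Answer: $- \frac{56559435448}{266474478453} \approx -0.21225$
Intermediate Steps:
$o{\left(g \right)} = \frac{1}{-24 + g}$ ($o{\left(g \right)} = \frac{1}{g - 24} = \frac{1}{-24 + g}$)
$\frac{\left(o{\left(-37 \right)} - 803\right) \frac{1}{1428 - 677}}{1877} + \frac{22 \left(-30\right) + j{\left(4,2 \right)}}{3099} = \frac{\left(\frac{1}{-24 - 37} - 803\right) \frac{1}{1428 - 677}}{1877} + \frac{22 \left(-30\right) + 2^{2}}{3099} = \frac{\frac{1}{-61} - 803}{751} \cdot \frac{1}{1877} + \left(-660 + 4\right) \frac{1}{3099} = \left(- \frac{1}{61} - 803\right) \frac{1}{751} \cdot \frac{1}{1877} - \frac{656}{3099} = \left(- \frac{48984}{61}\right) \frac{1}{751} \cdot \frac{1}{1877} - \frac{656}{3099} = \left(- \frac{48984}{45811}\right) \frac{1}{1877} - \frac{656}{3099} = - \frac{48984}{85987247} - \frac{656}{3099} = - \frac{56559435448}{266474478453}$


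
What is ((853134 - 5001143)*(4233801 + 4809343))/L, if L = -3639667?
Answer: 37511042700296/3639667 ≈ 1.0306e+7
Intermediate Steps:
((853134 - 5001143)*(4233801 + 4809343))/L = ((853134 - 5001143)*(4233801 + 4809343))/(-3639667) = -4148009*9043144*(-1/3639667) = -37511042700296*(-1/3639667) = 37511042700296/3639667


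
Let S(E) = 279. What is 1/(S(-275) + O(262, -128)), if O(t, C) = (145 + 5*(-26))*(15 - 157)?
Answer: -1/1851 ≈ -0.00054025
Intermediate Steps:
O(t, C) = -2130 (O(t, C) = (145 - 130)*(-142) = 15*(-142) = -2130)
1/(S(-275) + O(262, -128)) = 1/(279 - 2130) = 1/(-1851) = -1/1851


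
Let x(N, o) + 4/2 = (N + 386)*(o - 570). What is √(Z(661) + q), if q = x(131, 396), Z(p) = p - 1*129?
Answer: 2*I*√22357 ≈ 299.04*I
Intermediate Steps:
Z(p) = -129 + p (Z(p) = p - 129 = -129 + p)
x(N, o) = -2 + (-570 + o)*(386 + N) (x(N, o) = -2 + (N + 386)*(o - 570) = -2 + (386 + N)*(-570 + o) = -2 + (-570 + o)*(386 + N))
q = -89960 (q = -220022 - 570*131 + 386*396 + 131*396 = -220022 - 74670 + 152856 + 51876 = -89960)
√(Z(661) + q) = √((-129 + 661) - 89960) = √(532 - 89960) = √(-89428) = 2*I*√22357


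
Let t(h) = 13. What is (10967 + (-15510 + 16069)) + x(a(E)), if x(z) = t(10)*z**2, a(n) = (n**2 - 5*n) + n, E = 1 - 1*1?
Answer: 11526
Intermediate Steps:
E = 0 (E = 1 - 1 = 0)
a(n) = n**2 - 4*n
x(z) = 13*z**2
(10967 + (-15510 + 16069)) + x(a(E)) = (10967 + (-15510 + 16069)) + 13*(0*(-4 + 0))**2 = (10967 + 559) + 13*(0*(-4))**2 = 11526 + 13*0**2 = 11526 + 13*0 = 11526 + 0 = 11526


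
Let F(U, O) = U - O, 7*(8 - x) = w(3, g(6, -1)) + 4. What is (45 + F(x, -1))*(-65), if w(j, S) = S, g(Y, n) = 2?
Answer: -24180/7 ≈ -3454.3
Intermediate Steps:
x = 50/7 (x = 8 - (2 + 4)/7 = 8 - ⅐*6 = 8 - 6/7 = 50/7 ≈ 7.1429)
(45 + F(x, -1))*(-65) = (45 + (50/7 - 1*(-1)))*(-65) = (45 + (50/7 + 1))*(-65) = (45 + 57/7)*(-65) = (372/7)*(-65) = -24180/7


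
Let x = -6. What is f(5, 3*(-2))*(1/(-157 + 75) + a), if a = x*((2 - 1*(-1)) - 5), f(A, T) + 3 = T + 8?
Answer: -983/82 ≈ -11.988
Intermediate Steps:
f(A, T) = 5 + T (f(A, T) = -3 + (T + 8) = -3 + (8 + T) = 5 + T)
a = 12 (a = -6*((2 - 1*(-1)) - 5) = -6*((2 + 1) - 5) = -6*(3 - 5) = -6*(-2) = 12)
f(5, 3*(-2))*(1/(-157 + 75) + a) = (5 + 3*(-2))*(1/(-157 + 75) + 12) = (5 - 6)*(1/(-82) + 12) = -(-1/82 + 12) = -1*983/82 = -983/82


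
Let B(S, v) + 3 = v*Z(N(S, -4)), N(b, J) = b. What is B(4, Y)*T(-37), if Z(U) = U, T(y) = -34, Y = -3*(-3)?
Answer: -1122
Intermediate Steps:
Y = 9
B(S, v) = -3 + S*v (B(S, v) = -3 + v*S = -3 + S*v)
B(4, Y)*T(-37) = (-3 + 4*9)*(-34) = (-3 + 36)*(-34) = 33*(-34) = -1122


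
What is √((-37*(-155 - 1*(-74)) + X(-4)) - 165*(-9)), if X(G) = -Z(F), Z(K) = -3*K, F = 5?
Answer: √4497 ≈ 67.060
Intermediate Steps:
X(G) = 15 (X(G) = -(-3)*5 = -1*(-15) = 15)
√((-37*(-155 - 1*(-74)) + X(-4)) - 165*(-9)) = √((-37*(-155 - 1*(-74)) + 15) - 165*(-9)) = √((-37*(-155 + 74) + 15) + 1485) = √((-37*(-81) + 15) + 1485) = √((2997 + 15) + 1485) = √(3012 + 1485) = √4497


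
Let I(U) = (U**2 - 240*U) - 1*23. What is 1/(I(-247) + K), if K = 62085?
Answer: 1/182351 ≈ 5.4839e-6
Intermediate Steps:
I(U) = -23 + U**2 - 240*U (I(U) = (U**2 - 240*U) - 23 = -23 + U**2 - 240*U)
1/(I(-247) + K) = 1/((-23 + (-247)**2 - 240*(-247)) + 62085) = 1/((-23 + 61009 + 59280) + 62085) = 1/(120266 + 62085) = 1/182351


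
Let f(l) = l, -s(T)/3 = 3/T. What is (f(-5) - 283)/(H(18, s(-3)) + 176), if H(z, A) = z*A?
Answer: -144/115 ≈ -1.2522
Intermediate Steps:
s(T) = -9/T
H(z, A) = A*z
(f(-5) - 283)/(H(18, s(-3)) + 176) = (-5 - 283)/(-9/(-3)*18 + 176) = -288/(-9*(-⅓)*18 + 176) = -288/(3*18 + 176) = -288/(54 + 176) = -288/230 = -288*1/230 = -144/115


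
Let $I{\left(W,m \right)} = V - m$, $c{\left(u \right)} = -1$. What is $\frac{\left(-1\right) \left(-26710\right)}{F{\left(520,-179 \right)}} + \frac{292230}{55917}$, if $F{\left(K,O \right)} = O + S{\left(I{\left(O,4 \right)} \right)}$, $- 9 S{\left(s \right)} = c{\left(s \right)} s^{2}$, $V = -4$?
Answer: $- \frac{1443311980}{9611511} \approx -150.17$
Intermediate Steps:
$I{\left(W,m \right)} = -4 - m$
$S{\left(s \right)} = \frac{s^{2}}{9}$ ($S{\left(s \right)} = - \frac{\left(-1\right) s^{2}}{9} = \frac{s^{2}}{9}$)
$F{\left(K,O \right)} = \frac{64}{9} + O$ ($F{\left(K,O \right)} = O + \frac{\left(-4 - 4\right)^{2}}{9} = O + \frac{\left(-8\right)^{2}}{9} = O + \frac{1}{9} \cdot 64 = O + \frac{64}{9} = \frac{64}{9} + O$)
$\frac{\left(-1\right) \left(-26710\right)}{F{\left(520,-179 \right)}} + \frac{292230}{55917} = \frac{\left(-1\right) \left(-26710\right)}{\frac{64}{9} - 179} + \frac{292230}{55917} = \frac{26710}{- \frac{1547}{9}} + 292230 \cdot \frac{1}{55917} = 26710 \left(- \frac{9}{1547}\right) + \frac{32470}{6213} = - \frac{240390}{1547} + \frac{32470}{6213} = - \frac{1443311980}{9611511}$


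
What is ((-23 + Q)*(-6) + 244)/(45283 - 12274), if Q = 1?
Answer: 376/33009 ≈ 0.011391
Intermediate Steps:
((-23 + Q)*(-6) + 244)/(45283 - 12274) = ((-23 + 1)*(-6) + 244)/(45283 - 12274) = (-22*(-6) + 244)/33009 = (132 + 244)*(1/33009) = 376*(1/33009) = 376/33009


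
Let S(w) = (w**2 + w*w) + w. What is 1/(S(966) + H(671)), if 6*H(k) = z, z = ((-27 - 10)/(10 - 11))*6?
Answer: 1/1867315 ≈ 5.3553e-7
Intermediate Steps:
z = 222 (z = -37/(-1)*6 = -37*(-1)*6 = 37*6 = 222)
S(w) = w + 2*w**2 (S(w) = (w**2 + w**2) + w = 2*w**2 + w = w + 2*w**2)
H(k) = 37 (H(k) = (1/6)*222 = 37)
1/(S(966) + H(671)) = 1/(966*(1 + 2*966) + 37) = 1/(966*(1 + 1932) + 37) = 1/(966*1933 + 37) = 1/(1867278 + 37) = 1/1867315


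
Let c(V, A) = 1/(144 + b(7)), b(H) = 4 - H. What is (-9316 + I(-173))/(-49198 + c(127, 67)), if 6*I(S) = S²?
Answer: 1220449/13873834 ≈ 0.087968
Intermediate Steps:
c(V, A) = 1/141 (c(V, A) = 1/(144 + (4 - 1*7)) = 1/(144 + (4 - 7)) = 1/(144 - 3) = 1/141)
I(S) = S²/6
(-9316 + I(-173))/(-49198 + c(127, 67)) = (-9316 + (⅙)*(-173)²)/(-49198 + 1/141) = (-9316 + (⅙)*29929)/(-6936917/141) = (-9316 + 29929/6)*(-141/6936917) = -25967/6*(-141/6936917) = 1220449/13873834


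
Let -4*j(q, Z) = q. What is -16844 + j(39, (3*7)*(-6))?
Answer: -67415/4 ≈ -16854.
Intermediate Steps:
j(q, Z) = -q/4
-16844 + j(39, (3*7)*(-6)) = -16844 - ¼*39 = -16844 - 39/4 = -67415/4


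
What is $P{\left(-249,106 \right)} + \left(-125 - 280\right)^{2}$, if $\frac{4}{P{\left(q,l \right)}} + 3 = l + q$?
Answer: $\frac{11973823}{73} \approx 1.6403 \cdot 10^{5}$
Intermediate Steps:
$P{\left(q,l \right)} = \frac{4}{-3 + l + q}$ ($P{\left(q,l \right)} = \frac{4}{-3 + \left(l + q\right)} = \frac{4}{-3 + l + q}$)
$P{\left(-249,106 \right)} + \left(-125 - 280\right)^{2} = \frac{4}{-3 + 106 - 249} + \left(-125 - 280\right)^{2} = \frac{4}{-146} + \left(-405\right)^{2} = 4 \left(- \frac{1}{146}\right) + 164025 = - \frac{2}{73} + 164025 = \frac{11973823}{73}$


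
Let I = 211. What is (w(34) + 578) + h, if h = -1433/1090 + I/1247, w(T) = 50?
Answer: 852039479/1359230 ≈ 626.85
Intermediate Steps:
h = -1556961/1359230 (h = -1433/1090 + 211/1247 = -1556961/1359230 ≈ -1.1455)
(w(34) + 578) + h = (50 + 578) - 1556961/1359230 = 628 - 1556961/1359230 = 852039479/1359230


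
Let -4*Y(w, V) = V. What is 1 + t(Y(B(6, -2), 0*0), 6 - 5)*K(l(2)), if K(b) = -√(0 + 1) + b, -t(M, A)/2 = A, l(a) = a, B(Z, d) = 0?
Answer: -1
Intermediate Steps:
Y(w, V) = -V/4
t(M, A) = -2*A
K(b) = -1 + b (K(b) = -√1 + b = -1*1 + b = -1 + b)
1 + t(Y(B(6, -2), 0*0), 6 - 5)*K(l(2)) = 1 + (-2*(6 - 5))*(-1 + 2) = 1 - 2*1*1 = 1 - 2*1 = 1 - 2 = -1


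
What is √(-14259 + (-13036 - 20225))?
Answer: 12*I*√330 ≈ 217.99*I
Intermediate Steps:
√(-14259 + (-13036 - 20225)) = √(-14259 - 33261) = √(-47520) = 12*I*√330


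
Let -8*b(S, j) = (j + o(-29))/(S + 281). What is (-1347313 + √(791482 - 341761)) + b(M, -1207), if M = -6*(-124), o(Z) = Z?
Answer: -2761991341/2050 + 3*√49969 ≈ -1.3466e+6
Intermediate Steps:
M = 744
b(S, j) = -(-29 + j)/(8*(281 + S)) (b(S, j) = -(j - 29)/(8*(S + 281)) = -(-29 + j)/(8*(281 + S)))
(-1347313 + √(791482 - 341761)) + b(M, -1207) = (-1347313 + √(791482 - 341761)) + (29 - 1*(-1207))/(8*(281 + 744)) = (-1347313 + √449721) + (⅛)*(29 + 1207)/1025 = (-1347313 + 3*√49969) + (⅛)*(1/1025)*1236 = (-1347313 + 3*√49969) + 309/2050 = -2761991341/2050 + 3*√49969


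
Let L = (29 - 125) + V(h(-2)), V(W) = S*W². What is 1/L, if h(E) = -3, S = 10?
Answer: -⅙ ≈ -0.16667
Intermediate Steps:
V(W) = 10*W²
L = -6 (L = (29 - 125) + 10*(-3)² = -96 + 10*9 = -96 + 90 = -6)
1/L = 1/(-6) = -⅙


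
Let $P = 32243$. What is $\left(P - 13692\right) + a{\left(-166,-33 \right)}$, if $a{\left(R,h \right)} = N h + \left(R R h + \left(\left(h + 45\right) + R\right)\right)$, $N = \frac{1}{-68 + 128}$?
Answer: $- \frac{17819031}{20} \approx -8.9095 \cdot 10^{5}$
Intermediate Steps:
$N = \frac{1}{60} \approx 0.016667$
$a{\left(R,h \right)} = 45 + R + \frac{61 h}{60} + h R^{2}$ ($a{\left(R,h \right)} = \frac{h}{60} + \left(R R h + \left(\left(h + 45\right) + R\right)\right) = \frac{h}{60} + \left(R^{2} h + \left(\left(45 + h\right) + R\right)\right) = \frac{h}{60} + \left(h R^{2} + \left(45 + R + h\right)\right) = \frac{h}{60} + \left(45 + R + h + h R^{2}\right) = 45 + R + \frac{61 h}{60} + h R^{2}$)
$\left(P - 13692\right) + a{\left(-166,-33 \right)} = \left(32243 - 13692\right) + \left(45 - 166 + \frac{61}{60} \left(-33\right) - 33 \left(-166\right)^{2}\right) = 18551 - \frac{18190051}{20} = - \frac{17819031}{20}$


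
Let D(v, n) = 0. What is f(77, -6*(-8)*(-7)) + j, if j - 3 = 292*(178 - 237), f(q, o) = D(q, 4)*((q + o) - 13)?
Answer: -17225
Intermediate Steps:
f(q, o) = 0 (f(q, o) = 0*((q + o) - 13) = 0*((o + q) - 13) = 0*(-13 + o + q) = 0)
j = -17225 (j = 3 + 292*(178 - 237) = 3 + 292*(-59) = 3 - 17228 = -17225)
f(77, -6*(-8)*(-7)) + j = 0 - 17225 = -17225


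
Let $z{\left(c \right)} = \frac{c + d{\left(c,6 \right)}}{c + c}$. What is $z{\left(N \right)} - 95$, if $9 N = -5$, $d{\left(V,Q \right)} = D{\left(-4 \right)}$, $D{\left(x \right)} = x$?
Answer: $- \frac{909}{10} \approx -90.9$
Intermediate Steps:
$d{\left(V,Q \right)} = -4$
$N = - \frac{5}{9}$ ($N = \frac{1}{9} \left(-5\right) = - \frac{5}{9} \approx -0.55556$)
$z{\left(c \right)} = \frac{-4 + c}{2 c}$ ($z{\left(c \right)} = \frac{c - 4}{c + c} = \frac{-4 + c}{2 c}$)
$z{\left(N \right)} - 95 = \frac{-4 - \frac{5}{9}}{2 \left(- \frac{5}{9}\right)} - 95 = \frac{1}{2} \left(- \frac{9}{5}\right) \left(- \frac{41}{9}\right) - 95 = \frac{41}{10} - 95 = - \frac{909}{10}$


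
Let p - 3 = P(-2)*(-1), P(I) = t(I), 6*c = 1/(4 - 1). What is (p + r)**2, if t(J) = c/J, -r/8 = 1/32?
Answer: 625/81 ≈ 7.7160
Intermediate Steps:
c = 1/18 (c = 1/(6*(4 - 1)) = (1/6)/3 = (1/6)*(1/3) = 1/18 ≈ 0.055556)
r = -1/4 (r = -8/32 = -8*1/32 = -1/4 ≈ -0.25000)
t(J) = 1/(18*J)
P(I) = 1/(18*I)
p = 109/36 (p = 3 + ((1/18)/(-2))*(-1) = 3 + ((1/18)*(-1/2))*(-1) = 3 - 1/36*(-1) = 3 + 1/36 = 109/36 ≈ 3.0278)
(p + r)**2 = (109/36 - 1/4)**2 = (25/9)**2 = 625/81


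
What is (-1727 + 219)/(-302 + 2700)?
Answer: -754/1199 ≈ -0.62886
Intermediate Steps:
(-1727 + 219)/(-302 + 2700) = -1508/2398 = -1508*1/2398 = -754/1199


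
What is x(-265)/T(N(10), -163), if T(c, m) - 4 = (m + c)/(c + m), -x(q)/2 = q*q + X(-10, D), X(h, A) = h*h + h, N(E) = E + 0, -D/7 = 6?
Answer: -28126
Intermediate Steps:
D = -42 (D = -7*6 = -42)
N(E) = E
X(h, A) = h + h² (X(h, A) = h² + h = h + h²)
x(q) = -180 - 2*q² (x(q) = -2*(q*q - 10*(1 - 10)) = -2*(q² - 10*(-9)) = -2*(q² + 90) = -2*(90 + q²) = -180 - 2*q²)
T(c, m) = 5 (T(c, m) = 4 + (m + c)/(c + m) = 4 + (c + m)/(c + m) = 4 + 1 = 5)
x(-265)/T(N(10), -163) = (-180 - 2*(-265)²)/5 = (-180 - 2*70225)*(⅕) = (-180 - 140450)*(⅕) = -140630*⅕ = -28126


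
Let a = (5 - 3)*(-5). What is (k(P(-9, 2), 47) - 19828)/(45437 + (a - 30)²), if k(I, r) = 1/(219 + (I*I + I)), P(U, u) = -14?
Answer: -7951027/18861837 ≈ -0.42154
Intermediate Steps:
a = -10 (a = 2*(-5) = -10)
k(I, r) = 1/(219 + I + I²) (k(I, r) = 1/(219 + (I² + I)) = 1/(219 + (I + I²)) = 1/(219 + I + I²))
(k(P(-9, 2), 47) - 19828)/(45437 + (a - 30)²) = (1/(219 - 14 + (-14)²) - 19828)/(45437 + (-10 - 30)²) = (1/(219 - 14 + 196) - 19828)/(45437 + (-40)²) = (1/401 - 19828)/(45437 + 1600) = (1/401 - 19828)/47037 = -7951027/401*1/47037 = -7951027/18861837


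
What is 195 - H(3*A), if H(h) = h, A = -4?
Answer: 207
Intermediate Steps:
195 - H(3*A) = 195 - 3*(-4) = 195 - 1*(-12) = 195 + 12 = 207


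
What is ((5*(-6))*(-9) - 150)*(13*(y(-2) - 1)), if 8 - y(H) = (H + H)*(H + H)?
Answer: -14040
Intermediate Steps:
y(H) = 8 - 4*H² (y(H) = 8 - (H + H)*(H + H) = 8 - 2*H*2*H = 8 - 4*H²)
((5*(-6))*(-9) - 150)*(13*(y(-2) - 1)) = ((5*(-6))*(-9) - 150)*(13*((8 - 4*(-2)²) - 1)) = (-30*(-9) - 150)*(13*((8 - 4*4) - 1)) = (270 - 150)*(13*((8 - 16) - 1)) = 120*(13*(-8 - 1)) = 120*(13*(-9)) = 120*(-117) = -14040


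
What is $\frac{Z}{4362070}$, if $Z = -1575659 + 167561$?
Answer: $- \frac{704049}{2181035} \approx -0.3228$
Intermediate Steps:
$Z = -1408098$
$\frac{Z}{4362070} = - \frac{1408098}{4362070} = \left(-1408098\right) \frac{1}{4362070} = - \frac{704049}{2181035}$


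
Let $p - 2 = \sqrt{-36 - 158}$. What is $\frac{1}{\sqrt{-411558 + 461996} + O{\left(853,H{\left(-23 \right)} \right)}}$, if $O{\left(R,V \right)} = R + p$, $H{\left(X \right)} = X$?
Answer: $\frac{1}{855 + \sqrt{50438} + i \sqrt{194}} \approx 0.00092613 - 1.195 \cdot 10^{-5} i$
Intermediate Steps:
$p = 2 + i \sqrt{194}$ ($p = 2 + \sqrt{-36 - 158} = 2 + \sqrt{-194} = 2 + i \sqrt{194} \approx 2.0 + 13.928 i$)
$O{\left(R,V \right)} = 2 + R + i \sqrt{194}$ ($O{\left(R,V \right)} = R + \left(2 + i \sqrt{194}\right) = 2 + R + i \sqrt{194}$)
$\frac{1}{\sqrt{-411558 + 461996} + O{\left(853,H{\left(-23 \right)} \right)}} = \frac{1}{\sqrt{-411558 + 461996} + \left(2 + 853 + i \sqrt{194}\right)} = \frac{1}{\sqrt{50438} + \left(855 + i \sqrt{194}\right)} = \frac{1}{855 + \sqrt{50438} + i \sqrt{194}}$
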